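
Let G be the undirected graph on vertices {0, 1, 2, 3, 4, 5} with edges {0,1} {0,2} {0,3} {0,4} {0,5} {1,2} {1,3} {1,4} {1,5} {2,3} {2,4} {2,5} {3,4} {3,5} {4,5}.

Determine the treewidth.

A width-5 tree decomposition is:
Bags: B1 = {0, 1, 2, 3, 4, 5}
Tree: (single bag)
With just one bag of size 6, the width is 6 − 1 = 5, so tw(G) ≤ 5. For the lower bound, the 6 vertices {0, 1, 2, 3, 4, 5} are pairwise adjacent, and any tree decomposition puts a clique entirely inside one bag — forcing width ≥ 5. Combining the bounds, tw(G) = 5.

5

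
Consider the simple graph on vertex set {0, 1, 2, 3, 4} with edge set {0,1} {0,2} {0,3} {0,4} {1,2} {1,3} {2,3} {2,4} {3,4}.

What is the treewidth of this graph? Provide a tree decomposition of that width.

The largest bag has 4 vertices, giving width 3; this decomposition certifies tw(G) ≤ 3. For the lower bound, the 4 vertices {0, 1, 2, 3} are pairwise adjacent, and any tree decomposition puts a clique entirely inside one bag — forcing width ≥ 3. Therefore the treewidth is 3.

Treewidth 3.
One such decomposition:
Bags: B1 = {0, 1, 2, 3}  B2 = {0, 2, 3, 4}
Tree: B1–B2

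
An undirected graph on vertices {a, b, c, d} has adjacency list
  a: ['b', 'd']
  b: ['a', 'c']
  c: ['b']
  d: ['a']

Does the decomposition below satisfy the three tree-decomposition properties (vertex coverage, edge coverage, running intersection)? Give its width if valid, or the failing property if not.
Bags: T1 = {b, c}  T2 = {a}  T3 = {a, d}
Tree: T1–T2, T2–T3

A tree decomposition must satisfy three properties: every vertex lies in some bag; for every edge, both endpoints lie together in some bag; and for every vertex, the bags containing it form a connected subtree. Here edge (b,a) lies in no bag, so the decomposition is invalid.

No — edge (b,a) lies in no bag.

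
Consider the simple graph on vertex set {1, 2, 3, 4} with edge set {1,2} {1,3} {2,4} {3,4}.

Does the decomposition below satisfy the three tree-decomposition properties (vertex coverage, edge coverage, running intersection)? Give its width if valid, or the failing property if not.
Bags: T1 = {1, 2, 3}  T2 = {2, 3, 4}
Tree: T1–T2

Checking the three conditions: (i) the bags cover all of {1, 2, 3, 4}; (ii) for each edge, some bag contains both endpoints; (iii) the bags containing any fixed vertex form a subtree. All hold, so the decomposition is valid with width 3 − 1 = 2.

Yes; width 2.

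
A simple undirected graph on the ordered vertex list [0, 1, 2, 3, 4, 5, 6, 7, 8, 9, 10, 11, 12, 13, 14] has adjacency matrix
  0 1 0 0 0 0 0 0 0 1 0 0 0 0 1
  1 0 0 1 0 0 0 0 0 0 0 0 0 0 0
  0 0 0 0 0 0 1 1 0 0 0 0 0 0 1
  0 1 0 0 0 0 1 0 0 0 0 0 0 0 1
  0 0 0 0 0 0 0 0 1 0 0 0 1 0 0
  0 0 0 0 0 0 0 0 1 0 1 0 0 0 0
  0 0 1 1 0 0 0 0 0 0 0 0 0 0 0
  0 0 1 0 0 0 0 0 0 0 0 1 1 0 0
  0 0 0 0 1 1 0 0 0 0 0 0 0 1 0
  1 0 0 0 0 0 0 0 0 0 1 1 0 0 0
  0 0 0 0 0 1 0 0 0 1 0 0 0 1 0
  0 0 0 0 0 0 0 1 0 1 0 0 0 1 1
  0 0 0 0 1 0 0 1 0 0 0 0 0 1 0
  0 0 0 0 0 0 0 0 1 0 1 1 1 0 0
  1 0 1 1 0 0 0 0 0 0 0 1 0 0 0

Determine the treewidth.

A width-3 tree decomposition is:
Bags: B1 = {1, 2, 3, 6}  B2 = {1, 2, 3, 14}  B3 = {0, 1, 2, 14}  B4 = {0, 2, 7, 14}  B5 = {0, 7, 11, 14}  B6 = {0, 7, 9, 11}  B7 = {7, 9, 11, 12}  B8 = {9, 11, 12, 13}  B9 = {9, 10, 12, 13}  B10 = {4, 10, 12, 13}  B11 = {4, 8, 10, 13}  B12 = {4, 5, 8, 10}
Tree: B1–B2, B2–B3, B3–B4, B4–B5, B5–B6, B6–B7, B7–B8, B8–B9, B9–B10, B10–B11, B11–B12
Every bag has size at most 4, so the width is 4 − 1 = 3 and tw(G) ≤ 3. For the lower bound: the 4 vertex sets {1,3,6}, {2}, {14}, {0,7,9,11} are disjoint, each induces a connected subgraph, and every pair is joined by at least one edge of G. Contracting each set to a single vertex therefore yields K_{4} as a minor, and since treewidth is minor-monotone, tw(G) ≥ tw(K_{4}) = 3. Therefore the treewidth is 3.

3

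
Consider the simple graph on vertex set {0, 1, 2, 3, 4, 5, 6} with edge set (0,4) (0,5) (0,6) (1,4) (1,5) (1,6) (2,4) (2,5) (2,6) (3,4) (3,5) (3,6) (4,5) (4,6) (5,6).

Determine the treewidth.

A width-3 tree decomposition is:
Bags: B1 = {1, 4, 5, 6}  B2 = {2, 4, 5, 6}  B3 = {0, 4, 5, 6}  B4 = {3, 4, 5, 6}
Tree: B1–B2, B1–B3, B3–B4
Each bag holds 4 vertices, so the decomposition has width 3, which upper-bounds the treewidth. Conversely, {0, 4, 5, 6} is a clique of size 4, and the vertices of any clique must share a bag in every tree decomposition; so some bag has ≥ 4 vertices and tw(G) ≥ 3. Combining the bounds, tw(G) = 3.

3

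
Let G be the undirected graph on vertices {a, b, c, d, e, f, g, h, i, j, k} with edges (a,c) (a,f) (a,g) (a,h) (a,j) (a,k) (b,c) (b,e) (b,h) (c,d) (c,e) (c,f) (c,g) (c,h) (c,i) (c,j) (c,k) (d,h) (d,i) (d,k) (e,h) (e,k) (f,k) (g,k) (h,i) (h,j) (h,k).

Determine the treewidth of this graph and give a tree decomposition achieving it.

Each bag holds 4 vertices, so the decomposition has width 3, which upper-bounds the treewidth. For the lower bound, the 4 vertices {a, c, g, k} are pairwise adjacent, and any tree decomposition puts a clique entirely inside one bag — forcing width ≥ 3. Therefore the treewidth is 3.

Treewidth 3.
One optimal decomposition is:
Bags: B1 = {c, e, h, k}  B2 = {c, d, h, k}  B3 = {a, c, h, k}  B4 = {c, d, h, i}  B5 = {b, c, e, h}  B6 = {a, c, f, k}  B7 = {a, c, h, j}  B8 = {a, c, g, k}
Tree: B1–B2, B2–B3, B2–B4, B1–B5, B3–B6, B3–B7, B6–B8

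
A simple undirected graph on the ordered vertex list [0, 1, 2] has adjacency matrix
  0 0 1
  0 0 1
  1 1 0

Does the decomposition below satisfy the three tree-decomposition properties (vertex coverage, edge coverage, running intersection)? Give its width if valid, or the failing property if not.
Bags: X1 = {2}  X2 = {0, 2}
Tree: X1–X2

No — vertex 1 appears in no bag.

A tree decomposition must satisfy three properties: every vertex lies in some bag; for every edge, both endpoints lie together in some bag; and for every vertex, the bags containing it form a connected subtree. Here vertex 1 appears in no bag, so the decomposition is invalid.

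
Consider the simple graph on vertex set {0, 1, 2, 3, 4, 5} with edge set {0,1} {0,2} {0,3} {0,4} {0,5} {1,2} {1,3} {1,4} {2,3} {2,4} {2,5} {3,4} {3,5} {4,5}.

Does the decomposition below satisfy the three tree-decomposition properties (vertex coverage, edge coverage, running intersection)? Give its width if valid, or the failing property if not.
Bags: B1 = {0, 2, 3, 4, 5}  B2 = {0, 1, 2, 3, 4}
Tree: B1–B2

Yes; width 4.

Vertex coverage: the bags together contain {0, 1, 2, 3, 4, 5}, the full vertex set. Edge coverage: each edge of G has both endpoints in at least one bag. Running intersection: for every vertex, the bags containing it form a connected subtree. All three properties hold, so this is a valid tree decomposition of width max|bag| − 1 = 4, and hence tw(G) ≤ 4.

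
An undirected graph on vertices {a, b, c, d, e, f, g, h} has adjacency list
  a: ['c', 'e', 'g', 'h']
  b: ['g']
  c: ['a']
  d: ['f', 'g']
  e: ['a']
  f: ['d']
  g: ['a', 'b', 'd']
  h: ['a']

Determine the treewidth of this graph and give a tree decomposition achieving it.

Every bag has size at most 2, so the width is 2 − 1 = 1 and tw(G) ≤ 1. Since G has at least one edge (e.g. a–h), it is not an edgeless graph, so tw(G) ≥ 1. The upper and lower bounds meet at 1, so that is the treewidth.

Treewidth 1.
Bags: B1 = {a, h}  B2 = {a, e}  B3 = {a, g}  B4 = {d, g}  B5 = {b, g}  B6 = {d, f}  B7 = {a, c}
Tree: B1–B2, B1–B3, B3–B4, B4–B5, B4–B6, B1–B7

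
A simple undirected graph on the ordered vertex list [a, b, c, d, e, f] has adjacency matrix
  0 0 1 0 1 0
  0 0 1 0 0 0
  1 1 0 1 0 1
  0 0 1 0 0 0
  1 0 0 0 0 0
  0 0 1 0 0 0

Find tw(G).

A width-1 tree decomposition is:
Bags: B1 = {b, c}  B2 = {c, f}  B3 = {a, c}  B4 = {c, d}  B5 = {a, e}
Tree: B1–B2, B1–B3, B1–B4, B3–B5
The largest bag has 2 vertices, giving width 1; this decomposition certifies tw(G) ≤ 1. Since G has at least one edge (e.g. b–c), it is not an edgeless graph, so tw(G) ≥ 1. Hence tw(G) = 1 exactly.

1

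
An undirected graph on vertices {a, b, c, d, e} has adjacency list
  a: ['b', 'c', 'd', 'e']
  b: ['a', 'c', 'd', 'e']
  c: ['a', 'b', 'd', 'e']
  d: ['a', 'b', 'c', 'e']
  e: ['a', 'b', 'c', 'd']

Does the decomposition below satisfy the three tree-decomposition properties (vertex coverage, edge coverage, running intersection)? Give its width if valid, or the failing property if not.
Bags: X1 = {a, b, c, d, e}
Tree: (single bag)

Yes; width 4.

Checking the three conditions: (i) the bags cover all of {a, b, c, d, e}; (ii) for each edge, some bag contains both endpoints; (iii) the bags containing any fixed vertex form a subtree. All hold, so the decomposition is valid with width 5 − 1 = 4.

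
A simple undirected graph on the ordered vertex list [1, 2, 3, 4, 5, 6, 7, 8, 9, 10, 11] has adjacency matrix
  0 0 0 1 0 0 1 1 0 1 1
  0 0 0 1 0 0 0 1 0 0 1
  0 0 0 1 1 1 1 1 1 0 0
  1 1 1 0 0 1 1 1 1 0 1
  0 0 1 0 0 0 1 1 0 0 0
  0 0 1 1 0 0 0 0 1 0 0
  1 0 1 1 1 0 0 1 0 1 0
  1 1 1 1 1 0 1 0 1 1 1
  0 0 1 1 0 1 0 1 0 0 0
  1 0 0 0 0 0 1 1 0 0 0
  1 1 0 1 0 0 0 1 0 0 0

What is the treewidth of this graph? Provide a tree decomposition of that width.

Treewidth 3.
One optimal decomposition is:
Bags: B1 = {1, 4, 7, 8}  B2 = {3, 4, 7, 8}  B3 = {1, 4, 8, 11}  B4 = {3, 5, 7, 8}  B5 = {2, 4, 8, 11}  B6 = {1, 7, 8, 10}  B7 = {3, 4, 8, 9}  B8 = {3, 4, 6, 9}
Tree: B1–B2, B1–B3, B2–B4, B3–B5, B1–B6, B2–B7, B7–B8

Each bag holds 4 vertices, so the decomposition has width 3, which upper-bounds the treewidth. On the other hand G contains the 4-clique {1, 7, 8, 10}. A clique must lie in a single bag of any decomposition, so no decomposition can have width below 3. Therefore the treewidth is 3.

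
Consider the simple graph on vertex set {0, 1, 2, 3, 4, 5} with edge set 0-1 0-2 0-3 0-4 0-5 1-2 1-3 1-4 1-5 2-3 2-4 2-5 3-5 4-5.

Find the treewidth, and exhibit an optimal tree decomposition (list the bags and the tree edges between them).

Treewidth 4.
One such decomposition:
Bags: B1 = {0, 1, 2, 3, 5}  B2 = {0, 1, 2, 4, 5}
Tree: B1–B2

Every bag has size at most 5, so the width is 5 − 1 = 4 and tw(G) ≤ 4. On the other hand G contains the 5-clique {0, 1, 2, 3, 5}. A clique must lie in a single bag of any decomposition, so no decomposition can have width below 4. Therefore the treewidth is 4.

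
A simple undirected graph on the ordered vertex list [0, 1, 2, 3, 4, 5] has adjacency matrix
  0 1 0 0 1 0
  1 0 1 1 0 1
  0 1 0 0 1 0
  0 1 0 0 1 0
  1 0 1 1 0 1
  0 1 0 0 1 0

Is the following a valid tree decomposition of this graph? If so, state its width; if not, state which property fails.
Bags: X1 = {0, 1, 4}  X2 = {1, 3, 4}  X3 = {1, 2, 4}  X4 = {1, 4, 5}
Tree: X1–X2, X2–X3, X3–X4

Yes; width 2.

Vertex coverage: the bags together contain {0, 1, 2, 3, 4, 5}, the full vertex set. Edge coverage: each edge of G has both endpoints in at least one bag. Running intersection: for every vertex, the bags containing it form a connected subtree. All three properties hold, so this is a valid tree decomposition of width max|bag| − 1 = 2, and hence tw(G) ≤ 2.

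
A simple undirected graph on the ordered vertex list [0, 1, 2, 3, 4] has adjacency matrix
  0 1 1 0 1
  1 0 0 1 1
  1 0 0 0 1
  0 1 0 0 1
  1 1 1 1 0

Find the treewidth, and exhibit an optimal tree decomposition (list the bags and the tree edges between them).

Treewidth 2.
One optimal decomposition is:
Bags: B1 = {0, 1, 4}  B2 = {0, 2, 4}  B3 = {1, 3, 4}
Tree: B1–B2, B1–B3

Each bag holds 3 vertices, so the decomposition has width 2, which upper-bounds the treewidth. For the lower bound, the 3 vertices {0, 1, 4} are pairwise adjacent, and any tree decomposition puts a clique entirely inside one bag — forcing width ≥ 2. Combining the bounds, tw(G) = 2.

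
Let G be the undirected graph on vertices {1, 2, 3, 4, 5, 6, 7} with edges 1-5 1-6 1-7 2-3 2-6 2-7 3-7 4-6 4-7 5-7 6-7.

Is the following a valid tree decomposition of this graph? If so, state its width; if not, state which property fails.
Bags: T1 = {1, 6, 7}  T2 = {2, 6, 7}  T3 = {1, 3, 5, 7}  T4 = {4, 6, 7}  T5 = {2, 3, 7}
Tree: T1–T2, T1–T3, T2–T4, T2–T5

No — bags containing vertex 3 are not connected in the tree.

A tree decomposition must satisfy three properties: every vertex lies in some bag; for every edge, both endpoints lie together in some bag; and for every vertex, the bags containing it form a connected subtree. Here bags containing vertex 3 are not connected in the tree, so the decomposition is invalid.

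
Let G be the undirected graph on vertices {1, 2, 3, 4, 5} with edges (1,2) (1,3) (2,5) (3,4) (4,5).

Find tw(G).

A width-2 tree decomposition is:
Bags: B1 = {1, 2, 3}  B2 = {2, 3, 4}  B3 = {2, 4, 5}
Tree: B1–B2, B2–B3
The largest bag has 3 vertices, giving width 2; this decomposition certifies tw(G) ≤ 2. Since 2–1–3–4–5–2 is a cycle in G, G is not acyclic. Forests are exactly the graphs of treewidth ≤ 1, so tw(G) ≥ 2. Therefore the treewidth is 2.

2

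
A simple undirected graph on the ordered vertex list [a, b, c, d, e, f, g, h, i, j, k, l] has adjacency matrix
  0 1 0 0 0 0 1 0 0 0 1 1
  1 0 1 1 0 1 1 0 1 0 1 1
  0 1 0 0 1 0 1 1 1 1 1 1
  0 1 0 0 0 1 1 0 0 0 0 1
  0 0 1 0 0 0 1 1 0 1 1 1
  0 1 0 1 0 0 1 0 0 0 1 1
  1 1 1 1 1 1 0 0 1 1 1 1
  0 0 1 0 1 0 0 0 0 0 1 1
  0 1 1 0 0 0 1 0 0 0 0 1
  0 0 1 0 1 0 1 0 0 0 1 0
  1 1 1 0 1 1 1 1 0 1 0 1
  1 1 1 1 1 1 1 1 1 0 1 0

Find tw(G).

4

A width-4 tree decomposition is:
Bags: B1 = {b, c, g, i, l}  B2 = {b, c, g, k, l}  B3 = {a, b, g, k, l}  B4 = {c, e, g, k, l}  B5 = {b, f, g, k, l}  B6 = {c, e, g, j, k}  B7 = {b, d, f, g, l}  B8 = {c, e, h, k, l}
Tree: B1–B2, B2–B3, B2–B4, B2–B5, B4–B6, B5–B7, B4–B8
Every bag has size at most 5, so the width is 5 − 1 = 4 and tw(G) ≤ 4. For the lower bound, the 5 vertices {c, e, g, j, k} are pairwise adjacent, and any tree decomposition puts a clique entirely inside one bag — forcing width ≥ 4. The upper and lower bounds meet at 4, so that is the treewidth.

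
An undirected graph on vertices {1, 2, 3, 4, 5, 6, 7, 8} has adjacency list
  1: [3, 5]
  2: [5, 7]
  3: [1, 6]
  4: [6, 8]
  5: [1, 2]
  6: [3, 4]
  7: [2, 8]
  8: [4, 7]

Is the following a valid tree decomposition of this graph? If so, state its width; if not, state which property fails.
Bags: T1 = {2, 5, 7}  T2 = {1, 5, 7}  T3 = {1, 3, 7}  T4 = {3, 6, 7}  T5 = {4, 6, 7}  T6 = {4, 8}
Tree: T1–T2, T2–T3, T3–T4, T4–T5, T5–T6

A tree decomposition must satisfy three properties: every vertex lies in some bag; for every edge, both endpoints lie together in some bag; and for every vertex, the bags containing it form a connected subtree. Here edge (7,8) lies in no bag, so the decomposition is invalid.

No — edge (7,8) lies in no bag.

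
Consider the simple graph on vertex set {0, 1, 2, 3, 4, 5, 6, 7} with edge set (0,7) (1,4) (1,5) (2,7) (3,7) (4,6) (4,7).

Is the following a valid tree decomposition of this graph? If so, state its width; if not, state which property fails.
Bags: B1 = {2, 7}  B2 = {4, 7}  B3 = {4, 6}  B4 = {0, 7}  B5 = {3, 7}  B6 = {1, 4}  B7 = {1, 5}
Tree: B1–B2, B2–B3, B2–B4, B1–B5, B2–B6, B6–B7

Checking the three conditions: (i) the bags cover all of {0, 1, 2, 3, 4, 5, 6, 7}; (ii) for each edge, some bag contains both endpoints; (iii) the bags containing any fixed vertex form a subtree. All hold, so the decomposition is valid with width 2 − 1 = 1.

Yes; width 1.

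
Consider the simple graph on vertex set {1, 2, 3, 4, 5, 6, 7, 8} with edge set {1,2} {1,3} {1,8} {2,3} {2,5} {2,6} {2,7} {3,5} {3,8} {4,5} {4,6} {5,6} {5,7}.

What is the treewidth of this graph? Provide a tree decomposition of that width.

Treewidth 2.
One such decomposition:
Bags: B1 = {1, 2, 3}  B2 = {2, 3, 5}  B3 = {2, 5, 6}  B4 = {2, 5, 7}  B5 = {4, 5, 6}  B6 = {1, 3, 8}
Tree: B1–B2, B2–B3, B3–B4, B3–B5, B1–B6

Each bag holds 3 vertices, so the decomposition has width 2, which upper-bounds the treewidth. For the lower bound, the 3 vertices {1, 3, 8} are pairwise adjacent, and any tree decomposition puts a clique entirely inside one bag — forcing width ≥ 2. Combining the bounds, tw(G) = 2.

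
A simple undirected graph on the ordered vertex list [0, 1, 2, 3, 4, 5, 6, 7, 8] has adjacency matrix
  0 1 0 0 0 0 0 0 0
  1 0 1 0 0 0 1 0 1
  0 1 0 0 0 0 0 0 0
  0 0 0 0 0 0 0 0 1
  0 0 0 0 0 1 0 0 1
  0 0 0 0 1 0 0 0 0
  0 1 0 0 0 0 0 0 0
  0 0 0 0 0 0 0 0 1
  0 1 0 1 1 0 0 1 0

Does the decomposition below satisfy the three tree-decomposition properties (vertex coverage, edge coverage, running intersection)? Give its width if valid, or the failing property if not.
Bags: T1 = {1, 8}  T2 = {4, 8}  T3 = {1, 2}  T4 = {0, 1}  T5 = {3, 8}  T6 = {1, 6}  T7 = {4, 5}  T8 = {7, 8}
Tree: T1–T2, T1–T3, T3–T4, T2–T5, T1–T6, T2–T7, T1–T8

Checking the three conditions: (i) the bags cover all of {0, 1, 2, 3, 4, 5, 6, 7, 8}; (ii) for each edge, some bag contains both endpoints; (iii) the bags containing any fixed vertex form a subtree. All hold, so the decomposition is valid with width 2 − 1 = 1.

Yes; width 1.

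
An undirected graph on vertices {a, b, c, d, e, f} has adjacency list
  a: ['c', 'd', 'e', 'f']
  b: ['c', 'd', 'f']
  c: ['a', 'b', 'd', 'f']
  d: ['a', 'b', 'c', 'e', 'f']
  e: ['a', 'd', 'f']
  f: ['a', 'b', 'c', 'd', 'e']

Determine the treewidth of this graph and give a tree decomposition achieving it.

Treewidth 3.
One such decomposition:
Bags: B1 = {b, c, d, f}  B2 = {a, c, d, f}  B3 = {a, d, e, f}
Tree: B1–B2, B2–B3

The largest bag has 4 vertices, giving width 3; this decomposition certifies tw(G) ≤ 3. For the lower bound, the 4 vertices {a, d, e, f} are pairwise adjacent, and any tree decomposition puts a clique entirely inside one bag — forcing width ≥ 3. The upper and lower bounds meet at 3, so that is the treewidth.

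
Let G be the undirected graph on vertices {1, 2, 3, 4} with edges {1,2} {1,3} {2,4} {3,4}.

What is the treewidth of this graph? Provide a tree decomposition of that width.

Treewidth 2.
One such decomposition:
Bags: B1 = {1, 3, 4}  B2 = {1, 2, 4}
Tree: B1–B2

Each bag holds 3 vertices, so the decomposition has width 2, which upper-bounds the treewidth. The edges 1–3–4–2–1 form a cycle, so G is not a tree and its treewidth is at least 2. Therefore the treewidth is 2.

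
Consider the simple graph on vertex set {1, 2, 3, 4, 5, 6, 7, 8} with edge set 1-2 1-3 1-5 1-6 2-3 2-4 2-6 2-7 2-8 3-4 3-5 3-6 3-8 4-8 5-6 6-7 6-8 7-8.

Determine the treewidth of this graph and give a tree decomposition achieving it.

Treewidth 3.
One optimal decomposition is:
Bags: B1 = {2, 3, 6, 8}  B2 = {2, 3, 4, 8}  B3 = {1, 2, 3, 6}  B4 = {2, 6, 7, 8}  B5 = {1, 3, 5, 6}
Tree: B1–B2, B1–B3, B1–B4, B3–B5

Each bag holds 4 vertices, so the decomposition has width 3, which upper-bounds the treewidth. For the lower bound, the 4 vertices {2, 3, 4, 8} are pairwise adjacent, and any tree decomposition puts a clique entirely inside one bag — forcing width ≥ 3. Combining the bounds, tw(G) = 3.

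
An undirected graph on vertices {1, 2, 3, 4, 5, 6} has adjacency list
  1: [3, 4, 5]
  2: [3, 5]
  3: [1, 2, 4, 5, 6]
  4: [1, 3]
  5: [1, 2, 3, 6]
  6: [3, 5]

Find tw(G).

A width-2 tree decomposition is:
Bags: B1 = {1, 3, 5}  B2 = {3, 5, 6}  B3 = {2, 3, 5}  B4 = {1, 3, 4}
Tree: B1–B2, B2–B3, B1–B4
The largest bag has 3 vertices, giving width 2; this decomposition certifies tw(G) ≤ 2. For the lower bound, the 3 vertices {1, 3, 4} are pairwise adjacent, and any tree decomposition puts a clique entirely inside one bag — forcing width ≥ 2. Combining the bounds, tw(G) = 2.

2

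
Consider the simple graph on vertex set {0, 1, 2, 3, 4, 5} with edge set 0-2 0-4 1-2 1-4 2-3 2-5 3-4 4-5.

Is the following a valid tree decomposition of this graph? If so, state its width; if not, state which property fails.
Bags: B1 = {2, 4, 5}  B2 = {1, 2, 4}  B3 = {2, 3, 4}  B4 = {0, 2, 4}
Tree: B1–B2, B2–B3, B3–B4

Vertex coverage: the bags together contain {0, 1, 2, 3, 4, 5}, the full vertex set. Edge coverage: each edge of G has both endpoints in at least one bag. Running intersection: for every vertex, the bags containing it form a connected subtree. All three properties hold, so this is a valid tree decomposition of width max|bag| − 1 = 2, and hence tw(G) ≤ 2.

Yes; width 2.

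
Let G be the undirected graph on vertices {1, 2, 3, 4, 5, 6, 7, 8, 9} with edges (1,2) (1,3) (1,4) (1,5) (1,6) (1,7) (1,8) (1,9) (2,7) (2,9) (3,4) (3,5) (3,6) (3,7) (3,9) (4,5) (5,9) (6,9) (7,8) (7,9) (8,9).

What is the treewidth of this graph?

A width-3 tree decomposition is:
Bags: B1 = {1, 3, 7, 9}  B2 = {1, 3, 5, 9}  B3 = {1, 3, 6, 9}  B4 = {1, 3, 4, 5}  B5 = {1, 2, 7, 9}  B6 = {1, 7, 8, 9}
Tree: B1–B2, B2–B3, B2–B4, B1–B5, B1–B6
Each bag holds 4 vertices, so the decomposition has width 3, which upper-bounds the treewidth. Conversely, {1, 7, 8, 9} is a clique of size 4, and the vertices of any clique must share a bag in every tree decomposition; so some bag has ≥ 4 vertices and tw(G) ≥ 3. Therefore the treewidth is 3.

3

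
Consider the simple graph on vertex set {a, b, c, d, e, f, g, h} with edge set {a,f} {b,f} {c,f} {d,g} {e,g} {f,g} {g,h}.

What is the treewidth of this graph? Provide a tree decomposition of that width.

Treewidth 1.
Bags: B1 = {f, g}  B2 = {a, f}  B3 = {c, f}  B4 = {d, g}  B5 = {b, f}  B6 = {g, h}  B7 = {e, g}
Tree: B1–B2, B2–B3, B1–B4, B1–B5, B1–B6, B6–B7

Each bag holds 2 vertices, so the decomposition has width 1, which upper-bounds the treewidth. Since G has at least one edge (e.g. f–g), it is not an edgeless graph, so tw(G) ≥ 1. Combining the bounds, tw(G) = 1.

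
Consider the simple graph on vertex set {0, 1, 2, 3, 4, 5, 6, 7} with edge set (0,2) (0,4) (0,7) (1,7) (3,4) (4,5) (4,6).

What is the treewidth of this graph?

1

A width-1 tree decomposition is:
Bags: B1 = {0, 2}  B2 = {0, 4}  B3 = {0, 7}  B4 = {1, 7}  B5 = {3, 4}  B6 = {4, 5}  B7 = {4, 6}
Tree: B1–B2, B2–B3, B3–B4, B2–B5, B2–B6, B5–B7
The largest bag has 2 vertices, giving width 1; this decomposition certifies tw(G) ≤ 1. Since G has at least one edge (e.g. 2–0), it is not an edgeless graph, so tw(G) ≥ 1. Hence tw(G) = 1 exactly.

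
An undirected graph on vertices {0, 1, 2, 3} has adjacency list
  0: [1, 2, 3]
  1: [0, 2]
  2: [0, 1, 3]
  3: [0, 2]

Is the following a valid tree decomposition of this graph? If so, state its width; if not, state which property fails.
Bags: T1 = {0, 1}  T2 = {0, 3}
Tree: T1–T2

A tree decomposition must satisfy three properties: every vertex lies in some bag; for every edge, both endpoints lie together in some bag; and for every vertex, the bags containing it form a connected subtree. Here vertex 2 appears in no bag, so the decomposition is invalid.

No — vertex 2 appears in no bag.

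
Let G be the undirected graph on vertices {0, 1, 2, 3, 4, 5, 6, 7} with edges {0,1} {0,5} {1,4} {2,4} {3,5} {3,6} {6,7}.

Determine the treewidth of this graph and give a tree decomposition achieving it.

Each bag holds 2 vertices, so the decomposition has width 1, which upper-bounds the treewidth. G has an edge, so its treewidth is at least 1. The upper and lower bounds meet at 1, so that is the treewidth.

Treewidth 1.
One such decomposition:
Bags: B1 = {2, 4}  B2 = {1, 4}  B3 = {0, 1}  B4 = {0, 5}  B5 = {3, 5}  B6 = {3, 6}  B7 = {6, 7}
Tree: B1–B2, B2–B3, B3–B4, B4–B5, B5–B6, B6–B7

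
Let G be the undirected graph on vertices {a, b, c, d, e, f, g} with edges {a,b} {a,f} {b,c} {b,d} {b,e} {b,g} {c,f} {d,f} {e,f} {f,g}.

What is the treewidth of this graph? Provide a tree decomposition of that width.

Each bag holds 3 vertices, so the decomposition has width 2, which upper-bounds the treewidth. For the lower bound, G contains the cycle b–c–f–d–b, so G is not a forest; only forests have treewidth ≤ 1, hence tw(G) ≥ 2. Hence tw(G) = 2 exactly.

Treewidth 2.
Bags: B1 = {b, c, f}  B2 = {b, d, f}  B3 = {b, f, g}  B4 = {a, b, f}  B5 = {b, e, f}
Tree: B1–B2, B2–B3, B3–B4, B4–B5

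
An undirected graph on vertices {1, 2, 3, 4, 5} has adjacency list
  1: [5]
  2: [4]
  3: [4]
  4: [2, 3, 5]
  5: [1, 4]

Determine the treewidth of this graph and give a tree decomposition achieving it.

Treewidth 1.
One such decomposition:
Bags: B1 = {2, 4}  B2 = {4, 5}  B3 = {1, 5}  B4 = {3, 4}
Tree: B1–B2, B2–B3, B2–B4

Every bag has size at most 2, so the width is 2 − 1 = 1 and tw(G) ≤ 1. Since G has at least one edge (e.g. 2–4), it is not an edgeless graph, so tw(G) ≥ 1. Hence tw(G) = 1 exactly.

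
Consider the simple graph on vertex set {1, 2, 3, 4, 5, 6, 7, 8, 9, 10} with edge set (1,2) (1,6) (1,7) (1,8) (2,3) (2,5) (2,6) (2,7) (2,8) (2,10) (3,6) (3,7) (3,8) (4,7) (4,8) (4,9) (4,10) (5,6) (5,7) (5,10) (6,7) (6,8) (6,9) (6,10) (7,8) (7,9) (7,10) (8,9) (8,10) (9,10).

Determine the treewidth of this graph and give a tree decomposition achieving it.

Each bag holds 5 vertices, so the decomposition has width 4, which upper-bounds the treewidth. On the other hand G contains the 5-clique {4, 7, 8, 9, 10}. A clique must lie in a single bag of any decomposition, so no decomposition can have width below 4. Combining the bounds, tw(G) = 4.

Treewidth 4.
One such decomposition:
Bags: B1 = {2, 6, 7, 8, 10}  B2 = {2, 3, 6, 7, 8}  B3 = {6, 7, 8, 9, 10}  B4 = {1, 2, 6, 7, 8}  B5 = {2, 5, 6, 7, 10}  B6 = {4, 7, 8, 9, 10}
Tree: B1–B2, B1–B3, B1–B4, B1–B5, B3–B6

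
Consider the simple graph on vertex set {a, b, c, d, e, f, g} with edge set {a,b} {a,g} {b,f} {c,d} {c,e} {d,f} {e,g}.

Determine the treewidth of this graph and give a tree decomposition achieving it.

Treewidth 2.
Bags: B1 = {a, b, g}  B2 = {b, f, g}  B3 = {d, f, g}  B4 = {c, d, g}  B5 = {c, e, g}
Tree: B1–B2, B2–B3, B3–B4, B4–B5

Every bag has size at most 3, so the width is 3 − 1 = 2 and tw(G) ≤ 2. Since g–a–b–f–d–c–e–g is a cycle in G, G is not acyclic. Forests are exactly the graphs of treewidth ≤ 1, so tw(G) ≥ 2. Hence tw(G) = 2 exactly.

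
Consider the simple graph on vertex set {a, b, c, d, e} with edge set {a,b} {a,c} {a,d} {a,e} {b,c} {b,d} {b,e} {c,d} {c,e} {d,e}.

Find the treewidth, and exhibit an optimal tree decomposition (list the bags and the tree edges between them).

With just one bag of size 5, the width is 5 − 1 = 4, so tw(G) ≤ 4. For the lower bound, the 5 vertices {a, b, c, d, e} are pairwise adjacent, and any tree decomposition puts a clique entirely inside one bag — forcing width ≥ 4. The upper and lower bounds meet at 4, so that is the treewidth.

Treewidth 4.
One optimal decomposition is:
Bags: B1 = {a, b, c, d, e}
Tree: (single bag)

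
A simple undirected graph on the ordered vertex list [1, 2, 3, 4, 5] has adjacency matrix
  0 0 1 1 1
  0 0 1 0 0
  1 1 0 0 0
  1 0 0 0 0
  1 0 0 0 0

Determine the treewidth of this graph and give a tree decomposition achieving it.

Treewidth 1.
Bags: B1 = {1, 4}  B2 = {1, 5}  B3 = {1, 3}  B4 = {2, 3}
Tree: B1–B2, B2–B3, B3–B4

The largest bag has 2 vertices, giving width 1; this decomposition certifies tw(G) ≤ 1. Since G has at least one edge (e.g. 1–4), it is not an edgeless graph, so tw(G) ≥ 1. Combining the bounds, tw(G) = 1.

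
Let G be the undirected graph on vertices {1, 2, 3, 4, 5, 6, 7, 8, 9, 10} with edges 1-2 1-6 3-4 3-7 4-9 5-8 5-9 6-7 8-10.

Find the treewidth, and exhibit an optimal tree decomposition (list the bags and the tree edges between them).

Treewidth 1.
Bags: B1 = {8, 10}  B2 = {5, 8}  B3 = {5, 9}  B4 = {4, 9}  B5 = {3, 4}  B6 = {3, 7}  B7 = {6, 7}  B8 = {1, 6}  B9 = {1, 2}
Tree: B1–B2, B2–B3, B3–B4, B4–B5, B5–B6, B6–B7, B7–B8, B8–B9

Each bag holds 2 vertices, so the decomposition has width 1, which upper-bounds the treewidth. Any graph with an edge has treewidth ≥ 1, and G has the edge 10–8. Combining the bounds, tw(G) = 1.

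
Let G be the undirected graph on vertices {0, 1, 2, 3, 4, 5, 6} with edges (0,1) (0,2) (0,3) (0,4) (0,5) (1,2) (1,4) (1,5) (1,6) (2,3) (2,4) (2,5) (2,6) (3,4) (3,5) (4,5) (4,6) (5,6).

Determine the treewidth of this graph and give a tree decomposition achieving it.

Treewidth 4.
One such decomposition:
Bags: B1 = {0, 1, 2, 4, 5}  B2 = {1, 2, 4, 5, 6}  B3 = {0, 2, 3, 4, 5}
Tree: B1–B2, B1–B3

Each bag holds 5 vertices, so the decomposition has width 4, which upper-bounds the treewidth. On the other hand G contains the 5-clique {0, 1, 2, 4, 5}. A clique must lie in a single bag of any decomposition, so no decomposition can have width below 4. Hence tw(G) = 4 exactly.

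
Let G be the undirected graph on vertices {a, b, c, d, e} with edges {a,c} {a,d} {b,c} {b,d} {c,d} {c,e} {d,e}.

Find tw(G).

2

A width-2 tree decomposition is:
Bags: B1 = {a, c, d}  B2 = {b, c, d}  B3 = {c, d, e}
Tree: B1–B2, B1–B3
The largest bag has 3 vertices, giving width 2; this decomposition certifies tw(G) ≤ 2. Conversely, {c, d, e} is a clique of size 3, and the vertices of any clique must share a bag in every tree decomposition; so some bag has ≥ 3 vertices and tw(G) ≥ 2. The upper and lower bounds meet at 2, so that is the treewidth.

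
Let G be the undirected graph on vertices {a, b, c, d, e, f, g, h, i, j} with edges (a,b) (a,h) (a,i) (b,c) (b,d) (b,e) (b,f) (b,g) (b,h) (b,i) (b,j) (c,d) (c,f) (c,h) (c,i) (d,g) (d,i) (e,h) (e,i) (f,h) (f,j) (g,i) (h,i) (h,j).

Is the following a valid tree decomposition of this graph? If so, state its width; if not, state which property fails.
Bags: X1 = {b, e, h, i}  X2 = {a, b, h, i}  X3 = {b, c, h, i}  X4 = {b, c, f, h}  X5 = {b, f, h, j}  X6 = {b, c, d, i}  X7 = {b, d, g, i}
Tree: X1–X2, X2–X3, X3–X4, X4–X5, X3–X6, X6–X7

Every vertex of G appears in some bag (union = {a, b, c, d, e, f, g, h, i, j}); every edge is covered by a bag; and for each vertex v the set of bags containing v is connected in the bag tree. The decomposition is therefore valid. The largest bag has 4 vertices, so the width is 3.

Yes; width 3.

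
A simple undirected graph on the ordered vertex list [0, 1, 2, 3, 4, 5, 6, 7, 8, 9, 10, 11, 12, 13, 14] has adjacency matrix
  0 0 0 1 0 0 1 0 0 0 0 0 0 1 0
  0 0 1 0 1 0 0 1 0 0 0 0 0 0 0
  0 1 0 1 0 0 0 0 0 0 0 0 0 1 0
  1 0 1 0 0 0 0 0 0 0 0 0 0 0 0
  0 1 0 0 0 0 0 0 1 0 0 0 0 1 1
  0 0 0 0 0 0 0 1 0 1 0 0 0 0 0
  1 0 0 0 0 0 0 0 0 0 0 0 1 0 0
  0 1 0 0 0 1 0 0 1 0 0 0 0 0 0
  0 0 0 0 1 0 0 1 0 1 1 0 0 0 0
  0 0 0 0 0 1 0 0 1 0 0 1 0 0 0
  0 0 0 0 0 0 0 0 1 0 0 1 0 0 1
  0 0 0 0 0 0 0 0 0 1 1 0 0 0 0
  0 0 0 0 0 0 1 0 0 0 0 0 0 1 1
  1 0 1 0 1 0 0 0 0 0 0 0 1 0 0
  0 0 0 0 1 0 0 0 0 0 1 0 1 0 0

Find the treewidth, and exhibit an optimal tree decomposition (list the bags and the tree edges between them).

Every bag has size at most 4, so the width is 4 − 1 = 3 and tw(G) ≤ 3. For the lower bound: the 4 vertex sets {0,3,6}, {2}, {13}, {1,4,12,14} are disjoint, each induces a connected subgraph, and every pair is joined by at least one edge of G. Contracting each set to a single vertex therefore yields K_{4} as a minor, and since treewidth is minor-monotone, tw(G) ≥ tw(K_{4}) = 3. The upper and lower bounds meet at 3, so that is the treewidth.

Treewidth 3.
Bags: B1 = {0, 2, 3, 6}  B2 = {0, 2, 6, 13}  B3 = {2, 6, 12, 13}  B4 = {1, 2, 12, 13}  B5 = {1, 4, 12, 13}  B6 = {1, 4, 12, 14}  B7 = {1, 4, 7, 14}  B8 = {4, 7, 8, 14}  B9 = {7, 8, 10, 14}  B10 = {5, 7, 8, 10}  B11 = {5, 8, 9, 10}  B12 = {5, 9, 10, 11}
Tree: B1–B2, B2–B3, B3–B4, B4–B5, B5–B6, B6–B7, B7–B8, B8–B9, B9–B10, B10–B11, B11–B12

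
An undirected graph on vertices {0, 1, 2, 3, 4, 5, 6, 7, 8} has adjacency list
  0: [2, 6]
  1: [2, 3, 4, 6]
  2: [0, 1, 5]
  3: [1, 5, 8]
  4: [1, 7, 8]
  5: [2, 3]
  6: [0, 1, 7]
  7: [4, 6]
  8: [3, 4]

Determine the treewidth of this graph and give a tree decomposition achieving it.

Treewidth 3.
Bags: B1 = {4, 6, 7, 8}  B2 = {1, 4, 6, 8}  B3 = {1, 3, 6, 8}  B4 = {0, 1, 3, 6}  B5 = {0, 1, 2, 3}  B6 = {0, 2, 3, 5}
Tree: B1–B2, B2–B3, B3–B4, B4–B5, B5–B6

Each bag holds 4 vertices, so the decomposition has width 3, which upper-bounds the treewidth. For the lower bound: the 4 vertex sets {4,7,8}, {6}, {1}, {0,2,3,5} are disjoint, each induces a connected subgraph, and every pair is joined by at least one edge of G. Contracting each set to a single vertex therefore yields K_{4} as a minor, and since treewidth is minor-monotone, tw(G) ≥ tw(K_{4}) = 3. Therefore the treewidth is 3.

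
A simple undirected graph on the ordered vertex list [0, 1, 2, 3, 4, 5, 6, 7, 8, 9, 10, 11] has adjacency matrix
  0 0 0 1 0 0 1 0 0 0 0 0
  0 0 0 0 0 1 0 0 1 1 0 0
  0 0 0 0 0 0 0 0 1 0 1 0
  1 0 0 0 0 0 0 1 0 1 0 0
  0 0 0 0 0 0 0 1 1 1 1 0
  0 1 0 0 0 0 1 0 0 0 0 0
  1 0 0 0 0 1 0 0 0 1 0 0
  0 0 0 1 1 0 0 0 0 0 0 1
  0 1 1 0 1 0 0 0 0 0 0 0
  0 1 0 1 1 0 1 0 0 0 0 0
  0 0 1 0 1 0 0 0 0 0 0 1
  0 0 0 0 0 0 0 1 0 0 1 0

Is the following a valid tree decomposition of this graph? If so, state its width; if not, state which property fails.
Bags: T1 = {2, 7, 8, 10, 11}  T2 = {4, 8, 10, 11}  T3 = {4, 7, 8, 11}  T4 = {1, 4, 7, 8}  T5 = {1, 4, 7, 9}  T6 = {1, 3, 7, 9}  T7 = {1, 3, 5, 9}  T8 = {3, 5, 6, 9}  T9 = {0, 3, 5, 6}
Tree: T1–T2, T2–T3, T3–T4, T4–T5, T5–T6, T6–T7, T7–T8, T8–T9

No — bags containing vertex 7 are not connected in the tree.

A tree decomposition must satisfy three properties: every vertex lies in some bag; for every edge, both endpoints lie together in some bag; and for every vertex, the bags containing it form a connected subtree. Here bags containing vertex 7 are not connected in the tree, so the decomposition is invalid.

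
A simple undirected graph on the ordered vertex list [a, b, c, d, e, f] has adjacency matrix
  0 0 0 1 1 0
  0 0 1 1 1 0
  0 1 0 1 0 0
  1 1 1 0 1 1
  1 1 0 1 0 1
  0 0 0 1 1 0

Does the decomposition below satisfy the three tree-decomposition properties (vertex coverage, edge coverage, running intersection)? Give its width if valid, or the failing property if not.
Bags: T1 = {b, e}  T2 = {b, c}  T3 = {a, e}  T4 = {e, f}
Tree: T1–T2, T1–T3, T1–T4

A tree decomposition must satisfy three properties: every vertex lies in some bag; for every edge, both endpoints lie together in some bag; and for every vertex, the bags containing it form a connected subtree. Here vertex d appears in no bag, so the decomposition is invalid.

No — vertex d appears in no bag.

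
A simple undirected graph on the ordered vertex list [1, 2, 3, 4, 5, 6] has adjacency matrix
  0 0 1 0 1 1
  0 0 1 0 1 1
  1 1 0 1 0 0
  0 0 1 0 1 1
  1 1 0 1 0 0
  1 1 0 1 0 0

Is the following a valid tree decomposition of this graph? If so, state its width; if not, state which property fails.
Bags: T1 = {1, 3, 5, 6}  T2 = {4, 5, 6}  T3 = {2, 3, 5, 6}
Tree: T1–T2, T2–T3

No — edge (3,4) lies in no bag.

A tree decomposition must satisfy three properties: every vertex lies in some bag; for every edge, both endpoints lie together in some bag; and for every vertex, the bags containing it form a connected subtree. Here edge (3,4) lies in no bag, so the decomposition is invalid.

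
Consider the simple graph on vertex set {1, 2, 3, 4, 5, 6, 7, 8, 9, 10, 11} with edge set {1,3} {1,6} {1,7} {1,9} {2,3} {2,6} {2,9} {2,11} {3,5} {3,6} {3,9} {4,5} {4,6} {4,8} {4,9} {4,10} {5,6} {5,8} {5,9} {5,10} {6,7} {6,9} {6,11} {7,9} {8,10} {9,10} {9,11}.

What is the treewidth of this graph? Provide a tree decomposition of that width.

Treewidth 3.
One such decomposition:
Bags: B1 = {4, 5, 6, 9}  B2 = {3, 5, 6, 9}  B3 = {4, 5, 9, 10}  B4 = {2, 3, 6, 9}  B5 = {1, 3, 6, 9}  B6 = {2, 6, 9, 11}  B7 = {1, 6, 7, 9}  B8 = {4, 5, 8, 10}
Tree: B1–B2, B1–B3, B2–B4, B2–B5, B4–B6, B5–B7, B3–B8

The largest bag has 4 vertices, giving width 3; this decomposition certifies tw(G) ≤ 3. For the lower bound, the 4 vertices {4, 5, 8, 10} are pairwise adjacent, and any tree decomposition puts a clique entirely inside one bag — forcing width ≥ 3. Hence tw(G) = 3 exactly.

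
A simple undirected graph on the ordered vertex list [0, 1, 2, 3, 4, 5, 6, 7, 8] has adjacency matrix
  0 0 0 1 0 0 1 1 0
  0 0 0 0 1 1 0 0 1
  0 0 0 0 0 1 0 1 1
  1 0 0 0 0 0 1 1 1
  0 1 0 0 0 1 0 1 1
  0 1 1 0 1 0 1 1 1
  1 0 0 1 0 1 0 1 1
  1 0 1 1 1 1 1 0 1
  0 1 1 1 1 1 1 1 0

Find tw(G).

3

A width-3 tree decomposition is:
Bags: B1 = {3, 6, 7, 8}  B2 = {0, 3, 6, 7}  B3 = {5, 6, 7, 8}  B4 = {2, 5, 7, 8}  B5 = {4, 5, 7, 8}  B6 = {1, 4, 5, 8}
Tree: B1–B2, B1–B3, B3–B4, B4–B5, B5–B6
The largest bag has 4 vertices, giving width 3; this decomposition certifies tw(G) ≤ 3. For the lower bound, the 4 vertices {1, 4, 5, 8} are pairwise adjacent, and any tree decomposition puts a clique entirely inside one bag — forcing width ≥ 3. Combining the bounds, tw(G) = 3.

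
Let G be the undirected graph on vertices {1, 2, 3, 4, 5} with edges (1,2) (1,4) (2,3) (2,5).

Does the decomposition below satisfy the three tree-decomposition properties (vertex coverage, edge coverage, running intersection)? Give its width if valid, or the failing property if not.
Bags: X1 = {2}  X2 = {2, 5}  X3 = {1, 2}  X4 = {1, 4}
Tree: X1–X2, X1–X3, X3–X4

No — vertex 3 appears in no bag.

A tree decomposition must satisfy three properties: every vertex lies in some bag; for every edge, both endpoints lie together in some bag; and for every vertex, the bags containing it form a connected subtree. Here vertex 3 appears in no bag, so the decomposition is invalid.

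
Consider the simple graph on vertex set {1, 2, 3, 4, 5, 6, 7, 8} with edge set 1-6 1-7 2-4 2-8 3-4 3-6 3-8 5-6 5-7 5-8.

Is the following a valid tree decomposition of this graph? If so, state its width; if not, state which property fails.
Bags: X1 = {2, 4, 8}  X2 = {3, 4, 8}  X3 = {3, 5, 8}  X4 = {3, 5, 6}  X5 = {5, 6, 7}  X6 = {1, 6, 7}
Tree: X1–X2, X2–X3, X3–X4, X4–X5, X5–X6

Yes; width 2.

Checking the three conditions: (i) the bags cover all of {1, 2, 3, 4, 5, 6, 7, 8}; (ii) for each edge, some bag contains both endpoints; (iii) the bags containing any fixed vertex form a subtree. All hold, so the decomposition is valid with width 3 − 1 = 2.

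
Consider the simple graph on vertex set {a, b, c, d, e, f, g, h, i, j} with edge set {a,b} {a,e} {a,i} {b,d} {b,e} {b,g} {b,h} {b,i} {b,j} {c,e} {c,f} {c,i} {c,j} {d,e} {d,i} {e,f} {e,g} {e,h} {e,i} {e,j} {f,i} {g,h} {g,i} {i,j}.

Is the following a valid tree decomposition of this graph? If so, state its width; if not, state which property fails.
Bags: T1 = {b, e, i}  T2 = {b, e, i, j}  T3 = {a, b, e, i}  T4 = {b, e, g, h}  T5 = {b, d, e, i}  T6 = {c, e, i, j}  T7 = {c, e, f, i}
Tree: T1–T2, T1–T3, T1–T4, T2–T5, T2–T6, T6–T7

A tree decomposition must satisfy three properties: every vertex lies in some bag; for every edge, both endpoints lie together in some bag; and for every vertex, the bags containing it form a connected subtree. Here edge (g,i) lies in no bag, so the decomposition is invalid.

No — edge (g,i) lies in no bag.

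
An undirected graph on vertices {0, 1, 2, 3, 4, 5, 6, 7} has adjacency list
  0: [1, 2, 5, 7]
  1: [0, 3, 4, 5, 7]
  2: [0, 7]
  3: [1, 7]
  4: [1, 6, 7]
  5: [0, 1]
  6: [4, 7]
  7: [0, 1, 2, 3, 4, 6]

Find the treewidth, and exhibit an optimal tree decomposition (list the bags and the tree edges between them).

Each bag holds 3 vertices, so the decomposition has width 2, which upper-bounds the treewidth. For the lower bound, the 3 vertices {0, 1, 5} are pairwise adjacent, and any tree decomposition puts a clique entirely inside one bag — forcing width ≥ 2. The upper and lower bounds meet at 2, so that is the treewidth.

Treewidth 2.
One such decomposition:
Bags: B1 = {1, 4, 7}  B2 = {4, 6, 7}  B3 = {0, 1, 7}  B4 = {0, 1, 5}  B5 = {1, 3, 7}  B6 = {0, 2, 7}
Tree: B1–B2, B1–B3, B3–B4, B3–B5, B3–B6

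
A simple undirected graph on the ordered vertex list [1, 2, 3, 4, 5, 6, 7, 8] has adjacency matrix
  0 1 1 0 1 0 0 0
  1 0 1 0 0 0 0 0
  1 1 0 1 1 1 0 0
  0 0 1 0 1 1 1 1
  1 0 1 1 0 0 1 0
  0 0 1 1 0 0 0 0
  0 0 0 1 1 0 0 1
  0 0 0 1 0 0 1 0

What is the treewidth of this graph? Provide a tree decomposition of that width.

Treewidth 2.
One optimal decomposition is:
Bags: B1 = {3, 4, 5}  B2 = {4, 5, 7}  B3 = {1, 3, 5}  B4 = {4, 7, 8}  B5 = {3, 4, 6}  B6 = {1, 2, 3}
Tree: B1–B2, B1–B3, B2–B4, B1–B5, B3–B6

The largest bag has 3 vertices, giving width 2; this decomposition certifies tw(G) ≤ 2. For the lower bound, the 3 vertices {4, 7, 8} are pairwise adjacent, and any tree decomposition puts a clique entirely inside one bag — forcing width ≥ 2. Hence tw(G) = 2 exactly.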